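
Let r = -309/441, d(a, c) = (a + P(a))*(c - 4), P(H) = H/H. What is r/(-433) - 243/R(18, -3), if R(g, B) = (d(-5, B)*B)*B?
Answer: -245099/254604 ≈ -0.96267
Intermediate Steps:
P(H) = 1
d(a, c) = (1 + a)*(-4 + c) (d(a, c) = (a + 1)*(c - 4) = (1 + a)*(-4 + c))
R(g, B) = B²*(16 - 4*B) (R(g, B) = ((-4 + B - 4*(-5) - 5*B)*B)*B = ((-4 + B + 20 - 5*B)*B)*B = ((16 - 4*B)*B)*B = (B*(16 - 4*B))*B = B²*(16 - 4*B))
r = -103/147 (r = -309*1/441 = -103/147 ≈ -0.70068)
r/(-433) - 243/R(18, -3) = -103/147/(-433) - 243*1/(36*(4 - 1*(-3))) = -103/147*(-1/433) - 243*1/(36*(4 + 3)) = 103/63651 - 243/(4*9*7) = 103/63651 - 243/252 = 103/63651 - 243*1/252 = 103/63651 - 27/28 = -245099/254604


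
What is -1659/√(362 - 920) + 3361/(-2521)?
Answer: -3361/2521 + 553*I*√62/62 ≈ -1.3332 + 70.231*I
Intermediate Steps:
-1659/√(362 - 920) + 3361/(-2521) = -1659*(-I*√62/186) + 3361*(-1/2521) = -1659*(-I*√62/186) - 3361/2521 = -(-553)*I*√62/62 - 3361/2521 = 553*I*√62/62 - 3361/2521 = -3361/2521 + 553*I*√62/62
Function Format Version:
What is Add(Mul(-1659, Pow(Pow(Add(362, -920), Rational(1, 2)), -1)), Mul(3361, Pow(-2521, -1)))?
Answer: Add(Rational(-3361, 2521), Mul(Rational(553, 62), I, Pow(62, Rational(1, 2)))) ≈ Add(-1.3332, Mul(70.231, I))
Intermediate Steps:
Add(Mul(-1659, Pow(Pow(Add(362, -920), Rational(1, 2)), -1)), Mul(3361, Pow(-2521, -1))) = Add(Mul(-1659, Pow(Pow(-558, Rational(1, 2)), -1)), Mul(3361, Rational(-1, 2521))) = Add(Mul(-1659, Pow(Mul(3, I, Pow(62, Rational(1, 2))), -1)), Rational(-3361, 2521)) = Add(Mul(-1659, Mul(Rational(-1, 186), I, Pow(62, Rational(1, 2)))), Rational(-3361, 2521)) = Add(Mul(Rational(553, 62), I, Pow(62, Rational(1, 2))), Rational(-3361, 2521)) = Add(Rational(-3361, 2521), Mul(Rational(553, 62), I, Pow(62, Rational(1, 2))))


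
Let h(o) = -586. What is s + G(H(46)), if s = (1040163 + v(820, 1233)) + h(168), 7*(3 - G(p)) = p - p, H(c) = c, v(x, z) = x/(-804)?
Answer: 208955375/201 ≈ 1.0396e+6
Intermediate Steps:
v(x, z) = -x/804 (v(x, z) = x*(-1/804) = -x/804)
G(p) = 3 (G(p) = 3 - (p - p)/7 = 3 - ⅐*0 = 3 + 0 = 3)
s = 208954772/201 (s = (1040163 - 1/804*820) - 586 = (1040163 - 205/201) - 586 = 209072558/201 - 586 = 208954772/201 ≈ 1.0396e+6)
s + G(H(46)) = 208954772/201 + 3 = 208955375/201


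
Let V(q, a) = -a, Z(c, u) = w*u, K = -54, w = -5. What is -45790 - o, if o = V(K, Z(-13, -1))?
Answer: -45785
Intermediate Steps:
Z(c, u) = -5*u
o = -5 (o = -(-5)*(-1) = -1*5 = -5)
-45790 - o = -45790 - 1*(-5) = -45790 + 5 = -45785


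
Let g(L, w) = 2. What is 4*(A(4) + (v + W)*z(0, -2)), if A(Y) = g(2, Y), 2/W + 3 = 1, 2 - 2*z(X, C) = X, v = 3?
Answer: 16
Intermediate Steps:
z(X, C) = 1 - X/2
W = -1 (W = 2/(-3 + 1) = 2/(-2) = 2*(-½) = -1)
A(Y) = 2
4*(A(4) + (v + W)*z(0, -2)) = 4*(2 + (3 - 1)*(1 - ½*0)) = 4*(2 + 2*(1 + 0)) = 4*(2 + 2*1) = 4*(2 + 2) = 4*4 = 16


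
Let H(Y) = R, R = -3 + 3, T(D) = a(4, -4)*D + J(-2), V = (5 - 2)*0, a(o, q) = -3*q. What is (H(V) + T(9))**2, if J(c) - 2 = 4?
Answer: 12996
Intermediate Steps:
J(c) = 6 (J(c) = 2 + 4 = 6)
V = 0 (V = 3*0 = 0)
T(D) = 6 + 12*D (T(D) = (-3*(-4))*D + 6 = 12*D + 6 = 6 + 12*D)
R = 0
H(Y) = 0
(H(V) + T(9))**2 = (0 + (6 + 12*9))**2 = (0 + (6 + 108))**2 = (0 + 114)**2 = 114**2 = 12996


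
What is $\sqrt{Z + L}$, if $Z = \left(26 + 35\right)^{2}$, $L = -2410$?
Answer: $\sqrt{1311} \approx 36.208$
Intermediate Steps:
$Z = 3721$ ($Z = 61^{2} = 3721$)
$\sqrt{Z + L} = \sqrt{3721 - 2410} = \sqrt{1311}$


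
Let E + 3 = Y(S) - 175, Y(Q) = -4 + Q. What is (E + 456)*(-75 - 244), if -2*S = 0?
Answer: -87406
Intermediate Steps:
S = 0 (S = -1/2*0 = 0)
E = -182 (E = -3 + ((-4 + 0) - 175) = -3 + (-4 - 175) = -3 - 179 = -182)
(E + 456)*(-75 - 244) = (-182 + 456)*(-75 - 244) = 274*(-319) = -87406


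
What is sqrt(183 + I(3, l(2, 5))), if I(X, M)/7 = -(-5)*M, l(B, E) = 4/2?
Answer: sqrt(253) ≈ 15.906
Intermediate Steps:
l(B, E) = 2 (l(B, E) = 4*(1/2) = 2)
I(X, M) = 35*M (I(X, M) = 7*(-(-5)*M) = 7*(5*M) = 35*M)
sqrt(183 + I(3, l(2, 5))) = sqrt(183 + 35*2) = sqrt(183 + 70) = sqrt(253)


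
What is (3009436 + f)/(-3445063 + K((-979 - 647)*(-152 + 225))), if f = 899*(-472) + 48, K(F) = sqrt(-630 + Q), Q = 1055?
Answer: -2226506321207/2967114768386 - 3231445*sqrt(17)/2967114768386 ≈ -0.75040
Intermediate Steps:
K(F) = 5*sqrt(17) (K(F) = sqrt(-630 + 1055) = sqrt(425) = 5*sqrt(17))
f = -424280 (f = -424328 + 48 = -424280)
(3009436 + f)/(-3445063 + K((-979 - 647)*(-152 + 225))) = (3009436 - 424280)/(-3445063 + 5*sqrt(17)) = 2585156/(-3445063 + 5*sqrt(17))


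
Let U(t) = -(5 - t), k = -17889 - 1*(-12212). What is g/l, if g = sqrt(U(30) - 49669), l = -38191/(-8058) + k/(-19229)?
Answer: 132811956*I*sqrt(1379)/111445715 ≈ 44.254*I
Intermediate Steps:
k = -5677 (k = -17889 + 12212 = -5677)
l = 111445715/22135326 (l = -38191/(-8058) - 5677/(-19229) = -38191*(-1/8058) - 5677*(-1/19229) = 38191/8058 + 811/2747 = 111445715/22135326 ≈ 5.0347)
U(t) = -5 + t
g = 6*I*sqrt(1379) (g = sqrt((-5 + 30) - 49669) = sqrt(25 - 49669) = sqrt(-49644) = 6*I*sqrt(1379) ≈ 222.81*I)
g/l = (6*I*sqrt(1379))/(111445715/22135326) = (6*I*sqrt(1379))*(22135326/111445715) = 132811956*I*sqrt(1379)/111445715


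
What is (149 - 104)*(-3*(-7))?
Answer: 945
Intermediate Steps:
(149 - 104)*(-3*(-7)) = 45*21 = 945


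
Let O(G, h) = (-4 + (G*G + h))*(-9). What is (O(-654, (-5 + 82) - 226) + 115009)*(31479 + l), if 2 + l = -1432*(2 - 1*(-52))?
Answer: 171164442358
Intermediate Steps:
l = -77330 (l = -2 - 1432*(2 - 1*(-52)) = -2 - 1432*(2 + 52) = -2 - 1432*54 = -2 - 77328 = -77330)
O(G, h) = 36 - 9*h - 9*G² (O(G, h) = (-4 + (G² + h))*(-9) = (-4 + (h + G²))*(-9) = (-4 + h + G²)*(-9) = 36 - 9*h - 9*G²)
(O(-654, (-5 + 82) - 226) + 115009)*(31479 + l) = ((36 - 9*((-5 + 82) - 226) - 9*(-654)²) + 115009)*(31479 - 77330) = ((36 - 9*(77 - 226) - 9*427716) + 115009)*(-45851) = ((36 - 9*(-149) - 3849444) + 115009)*(-45851) = ((36 + 1341 - 3849444) + 115009)*(-45851) = (-3848067 + 115009)*(-45851) = -3733058*(-45851) = 171164442358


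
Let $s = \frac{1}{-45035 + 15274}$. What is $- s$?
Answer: $\frac{1}{29761} \approx 3.3601 \cdot 10^{-5}$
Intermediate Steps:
$s = - \frac{1}{29761}$ ($s = \frac{1}{-29761} = - \frac{1}{29761} \approx -3.3601 \cdot 10^{-5}$)
$- s = \left(-1\right) \left(- \frac{1}{29761}\right) = \frac{1}{29761}$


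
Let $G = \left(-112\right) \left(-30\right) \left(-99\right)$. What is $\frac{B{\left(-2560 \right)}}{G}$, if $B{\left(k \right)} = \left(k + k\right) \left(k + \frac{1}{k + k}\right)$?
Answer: $- \frac{4369067}{110880} \approx -39.404$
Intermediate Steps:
$B{\left(k \right)} = 2 k \left(k + \frac{1}{2 k}\right)$
$G = -332640$ ($G = 3360 \left(-99\right) = -332640$)
$\frac{B{\left(-2560 \right)}}{G} = \frac{1 + 2 \left(-2560\right)^{2}}{-332640} = \left(1 + 2 \cdot 6553600\right) \left(- \frac{1}{332640}\right) = \left(1 + 13107200\right) \left(- \frac{1}{332640}\right) = 13107201 \left(- \frac{1}{332640}\right) = - \frac{4369067}{110880}$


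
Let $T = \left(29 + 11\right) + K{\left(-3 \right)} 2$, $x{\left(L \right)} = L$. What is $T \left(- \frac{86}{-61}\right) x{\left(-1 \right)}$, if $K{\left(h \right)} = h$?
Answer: $- \frac{2924}{61} \approx -47.934$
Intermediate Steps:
$T = 34$ ($T = \left(29 + 11\right) - 6 = 40 - 6 = 34$)
$T \left(- \frac{86}{-61}\right) x{\left(-1 \right)} = 34 \left(- \frac{86}{-61}\right) \left(-1\right) = 34 \left(\left(-86\right) \left(- \frac{1}{61}\right)\right) \left(-1\right) = 34 \cdot \frac{86}{61} \left(-1\right) = \frac{2924}{61} \left(-1\right) = - \frac{2924}{61}$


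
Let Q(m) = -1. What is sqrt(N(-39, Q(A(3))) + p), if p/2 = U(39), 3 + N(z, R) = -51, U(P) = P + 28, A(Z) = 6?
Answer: 4*sqrt(5) ≈ 8.9443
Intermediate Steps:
U(P) = 28 + P
N(z, R) = -54 (N(z, R) = -3 - 51 = -54)
p = 134 (p = 2*(28 + 39) = 2*67 = 134)
sqrt(N(-39, Q(A(3))) + p) = sqrt(-54 + 134) = sqrt(80) = 4*sqrt(5)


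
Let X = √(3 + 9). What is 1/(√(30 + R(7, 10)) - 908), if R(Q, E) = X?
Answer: -1/(908 - √(30 + 2*√3)) ≈ -0.0011084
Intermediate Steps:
X = 2*√3 (X = √12 = 2*√3 ≈ 3.4641)
R(Q, E) = 2*√3
1/(√(30 + R(7, 10)) - 908) = 1/(√(30 + 2*√3) - 908) = 1/(-908 + √(30 + 2*√3))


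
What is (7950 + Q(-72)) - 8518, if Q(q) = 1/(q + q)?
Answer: -81793/144 ≈ -568.01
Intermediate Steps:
Q(q) = 1/(2*q)
(7950 + Q(-72)) - 8518 = (7950 + (½)/(-72)) - 8518 = (7950 + (½)*(-1/72)) - 8518 = (7950 - 1/144) - 8518 = 1144799/144 - 8518 = -81793/144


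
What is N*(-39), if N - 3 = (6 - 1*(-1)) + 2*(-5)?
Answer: 0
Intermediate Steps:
N = 0 (N = 3 + ((6 - 1*(-1)) + 2*(-5)) = 3 + ((6 + 1) - 10) = 3 + (7 - 10) = 3 - 3 = 0)
N*(-39) = 0*(-39) = 0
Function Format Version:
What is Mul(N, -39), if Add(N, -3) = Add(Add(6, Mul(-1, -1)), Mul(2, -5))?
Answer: 0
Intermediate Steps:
N = 0 (N = Add(3, Add(Add(6, Mul(-1, -1)), Mul(2, -5))) = Add(3, Add(Add(6, 1), -10)) = Add(3, Add(7, -10)) = Add(3, -3) = 0)
Mul(N, -39) = Mul(0, -39) = 0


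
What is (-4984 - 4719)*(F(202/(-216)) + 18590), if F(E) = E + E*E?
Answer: -2103931113259/11664 ≈ -1.8038e+8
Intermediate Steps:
F(E) = E + E²
(-4984 - 4719)*(F(202/(-216)) + 18590) = (-4984 - 4719)*((202/(-216))*(1 + 202/(-216)) + 18590) = -9703*((202*(-1/216))*(1 + 202*(-1/216)) + 18590) = -9703*(-101*(1 - 101/108)/108 + 18590) = -9703*(-101/108*7/108 + 18590) = -9703*(-707/11664 + 18590) = -9703*216833053/11664 = -2103931113259/11664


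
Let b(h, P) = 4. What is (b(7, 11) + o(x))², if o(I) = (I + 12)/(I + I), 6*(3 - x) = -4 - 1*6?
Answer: 6561/196 ≈ 33.474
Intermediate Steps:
x = 14/3 (x = 3 - (-4 - 1*6)/6 = 3 - (-4 - 6)/6 = 3 - ⅙*(-10) = 3 + 5/3 = 14/3 ≈ 4.6667)
o(I) = (12 + I)/(2*I) (o(I) = (12 + I)/((2*I)) = (12 + I)*(1/(2*I)) = (12 + I)/(2*I))
(b(7, 11) + o(x))² = (4 + (12 + 14/3)/(2*(14/3)))² = (4 + (½)*(3/14)*(50/3))² = (4 + 25/14)² = (81/14)² = 6561/196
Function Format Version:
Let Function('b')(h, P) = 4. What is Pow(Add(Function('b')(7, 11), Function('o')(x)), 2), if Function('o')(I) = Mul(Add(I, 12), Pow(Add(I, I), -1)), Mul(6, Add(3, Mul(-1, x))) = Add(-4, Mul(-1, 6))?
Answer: Rational(6561, 196) ≈ 33.474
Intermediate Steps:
x = Rational(14, 3) (x = Add(3, Mul(Rational(-1, 6), Add(-4, Mul(-1, 6)))) = Add(3, Mul(Rational(-1, 6), Add(-4, -6))) = Add(3, Mul(Rational(-1, 6), -10)) = Add(3, Rational(5, 3)) = Rational(14, 3) ≈ 4.6667)
Function('o')(I) = Mul(Rational(1, 2), Pow(I, -1), Add(12, I)) (Function('o')(I) = Mul(Add(12, I), Pow(Mul(2, I), -1)) = Mul(Add(12, I), Mul(Rational(1, 2), Pow(I, -1))) = Mul(Rational(1, 2), Pow(I, -1), Add(12, I)))
Pow(Add(Function('b')(7, 11), Function('o')(x)), 2) = Pow(Add(4, Mul(Rational(1, 2), Pow(Rational(14, 3), -1), Add(12, Rational(14, 3)))), 2) = Pow(Add(4, Mul(Rational(1, 2), Rational(3, 14), Rational(50, 3))), 2) = Pow(Add(4, Rational(25, 14)), 2) = Pow(Rational(81, 14), 2) = Rational(6561, 196)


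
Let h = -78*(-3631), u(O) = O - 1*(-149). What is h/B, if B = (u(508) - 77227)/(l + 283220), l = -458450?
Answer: 381756078/589 ≈ 6.4814e+5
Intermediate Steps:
u(O) = 149 + O (u(O) = O + 149 = 149 + O)
B = 7657/17523 (B = ((149 + 508) - 77227)/(-458450 + 283220) = (657 - 77227)/(-175230) = -76570*(-1/175230) = 7657/17523 ≈ 0.43697)
h = 283218
h/B = 283218/(7657/17523) = 283218*(17523/7657) = 381756078/589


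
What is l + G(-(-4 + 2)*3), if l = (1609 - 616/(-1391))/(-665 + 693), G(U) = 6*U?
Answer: 3640863/38948 ≈ 93.480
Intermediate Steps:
l = 2238735/38948 (l = (1609 - 616*(-1/1391))/28 = (1609 + 616/1391)*(1/28) = (2238735/1391)*(1/28) = 2238735/38948 ≈ 57.480)
l + G(-(-4 + 2)*3) = 2238735/38948 + 6*(-(-4 + 2)*3) = 2238735/38948 + 6*(-(-2)*3) = 2238735/38948 + 6*(-1*(-6)) = 2238735/38948 + 6*6 = 2238735/38948 + 36 = 3640863/38948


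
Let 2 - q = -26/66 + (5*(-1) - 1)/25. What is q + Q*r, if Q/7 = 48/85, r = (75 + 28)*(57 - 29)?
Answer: 159925901/14025 ≈ 11403.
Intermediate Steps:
r = 2884 (r = 103*28 = 2884)
Q = 336/85 (Q = 7*(48/85) = 336/85 ≈ 3.9529)
q = 2173/825 (q = 2 - (-26/66 + (5*(-1) - 1)/25) = 2 - (-26*1/66 + (-5 - 1)*(1/25)) = 2 - (-13/33 - 6*1/25) = 2 - (-13/33 - 6/25) = 2 - 1*(-523/825) = 2 + 523/825 = 2173/825 ≈ 2.6339)
q + Q*r = 2173/825 + (336/85)*2884 = 2173/825 + 969024/85 = 159925901/14025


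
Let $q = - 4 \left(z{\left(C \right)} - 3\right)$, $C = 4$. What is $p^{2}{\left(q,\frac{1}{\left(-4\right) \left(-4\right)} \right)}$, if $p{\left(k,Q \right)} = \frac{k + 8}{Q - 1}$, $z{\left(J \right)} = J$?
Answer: $\frac{4096}{225} \approx 18.204$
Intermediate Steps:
$q = -4$ ($q = - 4 \left(4 - 3\right) = \left(-4\right) 1 = -4$)
$p{\left(k,Q \right)} = \frac{8 + k}{-1 + Q}$
$p^{2}{\left(q,\frac{1}{\left(-4\right) \left(-4\right)} \right)} = \left(\frac{8 - 4}{-1 + \frac{1}{\left(-4\right) \left(-4\right)}}\right)^{2} = \left(\frac{1}{-1 + \frac{1}{16}} \cdot 4\right)^{2} = \left(\frac{1}{- \frac{15}{16}} \cdot 4\right)^{2} = \left(\left(- \frac{16}{15}\right) 4\right)^{2} = \left(- \frac{64}{15}\right)^{2} = \frac{4096}{225}$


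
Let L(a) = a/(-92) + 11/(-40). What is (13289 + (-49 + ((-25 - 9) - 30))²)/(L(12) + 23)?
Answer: 7991120/6929 ≈ 1153.3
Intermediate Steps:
L(a) = -11/40 - a/92 (L(a) = a*(-1/92) + 11*(-1/40) = -a/92 - 11/40 = -11/40 - a/92)
(13289 + (-49 + ((-25 - 9) - 30))²)/(L(12) + 23) = (13289 + (-49 + ((-25 - 9) - 30))²)/((-11/40 - 1/92*12) + 23) = (13289 + (-49 + (-34 - 30))²)/((-11/40 - 3/23) + 23) = (13289 + (-49 - 64)²)/(-373/920 + 23) = (13289 + (-113)²)/(20787/920) = (13289 + 12769)*(920/20787) = 26058*(920/20787) = 7991120/6929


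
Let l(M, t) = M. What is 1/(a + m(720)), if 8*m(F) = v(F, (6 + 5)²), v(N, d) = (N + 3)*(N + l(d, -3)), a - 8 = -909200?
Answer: -8/6665493 ≈ -1.2002e-6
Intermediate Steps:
a = -909192 (a = 8 - 909200 = -909192)
v(N, d) = (3 + N)*(N + d) (v(N, d) = (N + 3)*(N + d) = (3 + N)*(N + d))
m(F) = 363/8 + F²/8 + 31*F/2 (m(F) = (F² + 3*F + 3*(6 + 5)² + F*(6 + 5)²)/8 = (F² + 3*F + 3*11² + F*11²)/8 = (F² + 3*F + 3*121 + F*121)/8 = (F² + 3*F + 363 + 121*F)/8 = (363 + F² + 124*F)/8 = 363/8 + F²/8 + 31*F/2)
1/(a + m(720)) = 1/(-909192 + (363/8 + (⅛)*720² + (31/2)*720)) = 1/(-909192 + (363/8 + (⅛)*518400 + 11160)) = 1/(-909192 + (363/8 + 64800 + 11160)) = 1/(-909192 + 608043/8) = 1/(-6665493/8) = -8/6665493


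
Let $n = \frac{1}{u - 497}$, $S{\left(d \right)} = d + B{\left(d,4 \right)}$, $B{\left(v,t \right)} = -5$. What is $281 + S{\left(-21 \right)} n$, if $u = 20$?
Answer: $\frac{134063}{477} \approx 281.05$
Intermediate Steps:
$S{\left(d \right)} = -5 + d$ ($S{\left(d \right)} = d - 5 = -5 + d$)
$n = - \frac{1}{477}$ ($n = \frac{1}{20 - 497} = \frac{1}{-477} = - \frac{1}{477} \approx -0.0020964$)
$281 + S{\left(-21 \right)} n = 281 + \left(-5 - 21\right) \left(- \frac{1}{477}\right) = 281 - - \frac{26}{477} = 281 + \frac{26}{477} = \frac{134063}{477}$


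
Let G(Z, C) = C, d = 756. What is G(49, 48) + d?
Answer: 804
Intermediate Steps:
G(49, 48) + d = 48 + 756 = 804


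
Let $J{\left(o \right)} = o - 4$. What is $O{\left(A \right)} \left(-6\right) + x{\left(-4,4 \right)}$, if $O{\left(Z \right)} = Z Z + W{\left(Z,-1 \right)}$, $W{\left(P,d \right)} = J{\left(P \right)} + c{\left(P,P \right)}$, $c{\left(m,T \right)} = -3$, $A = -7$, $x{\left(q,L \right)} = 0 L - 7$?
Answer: $-217$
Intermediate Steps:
$x{\left(q,L \right)} = -7$ ($x{\left(q,L \right)} = 0 - 7 = -7$)
$J{\left(o \right)} = -4 + o$ ($J{\left(o \right)} = o - 4 = -4 + o$)
$W{\left(P,d \right)} = -7 + P$ ($W{\left(P,d \right)} = \left(-4 + P\right) - 3 = -7 + P$)
$O{\left(Z \right)} = -7 + Z + Z^{2}$ ($O{\left(Z \right)} = Z Z + \left(-7 + Z\right) = Z^{2} + \left(-7 + Z\right) = -7 + Z + Z^{2}$)
$O{\left(A \right)} \left(-6\right) + x{\left(-4,4 \right)} = \left(-7 - 7 + \left(-7\right)^{2}\right) \left(-6\right) - 7 = \left(-7 - 7 + 49\right) \left(-6\right) - 7 = 35 \left(-6\right) - 7 = -210 - 7 = -217$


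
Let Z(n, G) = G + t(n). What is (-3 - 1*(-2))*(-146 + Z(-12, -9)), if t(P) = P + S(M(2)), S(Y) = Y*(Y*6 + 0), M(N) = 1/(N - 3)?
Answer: 161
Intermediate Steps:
M(N) = 1/(-3 + N)
S(Y) = 6*Y² (S(Y) = Y*(6*Y + 0) = Y*(6*Y) = 6*Y²)
t(P) = 6 + P (t(P) = P + 6*(1/(-3 + 2))² = P + 6*(1/(-1))² = P + 6*(-1)² = P + 6*1 = P + 6 = 6 + P)
Z(n, G) = 6 + G + n (Z(n, G) = G + (6 + n) = 6 + G + n)
(-3 - 1*(-2))*(-146 + Z(-12, -9)) = (-3 - 1*(-2))*(-146 + (6 - 9 - 12)) = (-3 + 2)*(-146 - 15) = -1*(-161) = 161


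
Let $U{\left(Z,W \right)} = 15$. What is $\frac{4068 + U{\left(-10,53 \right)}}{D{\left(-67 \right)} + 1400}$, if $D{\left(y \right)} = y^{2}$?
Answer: $\frac{1361}{1963} \approx 0.69333$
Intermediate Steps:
$\frac{4068 + U{\left(-10,53 \right)}}{D{\left(-67 \right)} + 1400} = \frac{4068 + 15}{\left(-67\right)^{2} + 1400} = \frac{4083}{4489 + 1400} = \frac{4083}{5889} = 4083 \cdot \frac{1}{5889} = \frac{1361}{1963}$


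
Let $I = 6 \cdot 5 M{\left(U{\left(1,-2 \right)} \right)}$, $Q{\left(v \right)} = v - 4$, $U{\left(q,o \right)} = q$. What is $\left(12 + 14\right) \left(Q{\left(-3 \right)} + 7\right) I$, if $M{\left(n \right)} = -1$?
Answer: $0$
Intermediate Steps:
$Q{\left(v \right)} = -4 + v$ ($Q{\left(v \right)} = v - 4 = -4 + v$)
$I = -30$ ($I = 6 \cdot 5 \left(-1\right) = 30 \left(-1\right) = -30$)
$\left(12 + 14\right) \left(Q{\left(-3 \right)} + 7\right) I = \left(12 + 14\right) \left(\left(-4 - 3\right) + 7\right) \left(-30\right) = 26 \left(-7 + 7\right) \left(-30\right) = 26 \cdot 0 \left(-30\right) = 0 \left(-30\right) = 0$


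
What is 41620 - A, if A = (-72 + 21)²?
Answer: 39019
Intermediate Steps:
A = 2601 (A = (-51)² = 2601)
41620 - A = 41620 - 1*2601 = 41620 - 2601 = 39019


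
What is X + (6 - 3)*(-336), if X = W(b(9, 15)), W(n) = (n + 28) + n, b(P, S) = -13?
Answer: -1006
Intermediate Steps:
W(n) = 28 + 2*n (W(n) = (28 + n) + n = 28 + 2*n)
X = 2 (X = 28 + 2*(-13) = 28 - 26 = 2)
X + (6 - 3)*(-336) = 2 + (6 - 3)*(-336) = 2 + 3*(-336) = 2 - 1008 = -1006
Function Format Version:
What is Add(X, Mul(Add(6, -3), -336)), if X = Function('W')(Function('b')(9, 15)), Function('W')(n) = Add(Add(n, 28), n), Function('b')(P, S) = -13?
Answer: -1006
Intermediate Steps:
Function('W')(n) = Add(28, Mul(2, n)) (Function('W')(n) = Add(Add(28, n), n) = Add(28, Mul(2, n)))
X = 2 (X = Add(28, Mul(2, -13)) = Add(28, -26) = 2)
Add(X, Mul(Add(6, -3), -336)) = Add(2, Mul(Add(6, -3), -336)) = Add(2, Mul(3, -336)) = Add(2, -1008) = -1006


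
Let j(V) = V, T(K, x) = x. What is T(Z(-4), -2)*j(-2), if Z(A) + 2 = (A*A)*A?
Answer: 4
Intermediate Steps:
Z(A) = -2 + A³ (Z(A) = -2 + (A*A)*A = -2 + A²*A = -2 + A³)
T(Z(-4), -2)*j(-2) = -2*(-2) = 4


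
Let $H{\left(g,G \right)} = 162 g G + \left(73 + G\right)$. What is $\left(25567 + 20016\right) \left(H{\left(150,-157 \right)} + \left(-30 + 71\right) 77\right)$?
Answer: $-173763626741$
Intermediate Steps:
$H{\left(g,G \right)} = 73 + G + 162 G g$ ($H{\left(g,G \right)} = 162 G g + \left(73 + G\right) = 73 + G + 162 G g$)
$\left(25567 + 20016\right) \left(H{\left(150,-157 \right)} + \left(-30 + 71\right) 77\right) = \left(25567 + 20016\right) \left(\left(73 - 157 + 162 \left(-157\right) 150\right) + \left(-30 + 71\right) 77\right) = 45583 \left(\left(73 - 157 - 3815100\right) + 41 \cdot 77\right) = 45583 \left(-3815184 + 3157\right) = 45583 \left(-3812027\right) = -173763626741$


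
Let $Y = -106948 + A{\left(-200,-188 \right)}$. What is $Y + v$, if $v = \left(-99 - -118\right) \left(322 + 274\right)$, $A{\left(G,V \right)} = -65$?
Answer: $-95689$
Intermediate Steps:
$Y = -107013$ ($Y = -106948 - 65 = -107013$)
$v = 11324$ ($v = \left(-99 + 118\right) 596 = 19 \cdot 596 = 11324$)
$Y + v = -107013 + 11324 = -95689$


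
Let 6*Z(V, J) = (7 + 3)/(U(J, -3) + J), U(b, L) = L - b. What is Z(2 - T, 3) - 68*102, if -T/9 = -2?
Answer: -62429/9 ≈ -6936.6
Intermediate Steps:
T = 18 (T = -9*(-2) = 18)
Z(V, J) = -5/9 (Z(V, J) = ((7 + 3)/((-3 - J) + J))/6 = (10/(-3))/6 = (10*(-1/3))/6 = (1/6)*(-10/3) = -5/9)
Z(2 - T, 3) - 68*102 = -5/9 - 68*102 = -5/9 - 6936 = -62429/9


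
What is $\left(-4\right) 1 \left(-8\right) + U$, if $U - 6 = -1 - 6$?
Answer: $31$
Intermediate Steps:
$U = -1$ ($U = 6 - 7 = -1$)
$\left(-4\right) 1 \left(-8\right) + U = \left(-4\right) 1 \left(-8\right) - 1 = \left(-4\right) \left(-8\right) - 1 = 32 - 1 = 31$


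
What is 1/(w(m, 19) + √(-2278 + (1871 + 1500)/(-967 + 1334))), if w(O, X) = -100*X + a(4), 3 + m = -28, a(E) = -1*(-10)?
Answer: -138726/262358671 - I*√305584385/1311793355 ≈ -0.00052876 - 1.3326e-5*I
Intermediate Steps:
a(E) = 10
m = -31 (m = -3 - 28 = -31)
w(O, X) = 10 - 100*X (w(O, X) = -100*X + 10 = 10 - 100*X)
1/(w(m, 19) + √(-2278 + (1871 + 1500)/(-967 + 1334))) = 1/((10 - 100*19) + √(-2278 + (1871 + 1500)/(-967 + 1334))) = 1/((10 - 1900) + √(-2278 + 3371/367)) = 1/(-1890 + √(-2278 + 3371*(1/367))) = 1/(-1890 + √(-2278 + 3371/367)) = 1/(-1890 + √(-832655/367)) = 1/(-1890 + I*√305584385/367)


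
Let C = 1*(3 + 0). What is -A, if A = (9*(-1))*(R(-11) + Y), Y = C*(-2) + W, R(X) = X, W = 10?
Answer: -63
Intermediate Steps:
C = 3 (C = 1*3 = 3)
Y = 4 (Y = 3*(-2) + 10 = -6 + 10 = 4)
A = 63 (A = (9*(-1))*(-11 + 4) = -9*(-7) = 63)
-A = -1*63 = -63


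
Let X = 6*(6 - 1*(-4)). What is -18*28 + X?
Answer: -444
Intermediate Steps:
X = 60 (X = 6*(6 + 4) = 6*10 = 60)
-18*28 + X = -18*28 + 60 = -504 + 60 = -444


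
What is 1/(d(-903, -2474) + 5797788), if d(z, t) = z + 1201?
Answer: 1/5798086 ≈ 1.7247e-7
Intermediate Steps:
d(z, t) = 1201 + z
1/(d(-903, -2474) + 5797788) = 1/((1201 - 903) + 5797788) = 1/(298 + 5797788) = 1/5798086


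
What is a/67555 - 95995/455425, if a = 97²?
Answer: -87993936/1230649435 ≈ -0.071502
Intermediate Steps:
a = 9409
a/67555 - 95995/455425 = 9409/67555 - 95995/455425 = 9409*(1/67555) - 95995*1/455425 = 9409/67555 - 19199/91085 = -87993936/1230649435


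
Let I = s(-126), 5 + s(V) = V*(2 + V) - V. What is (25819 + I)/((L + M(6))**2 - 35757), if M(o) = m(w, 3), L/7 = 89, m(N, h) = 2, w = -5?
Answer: 10391/88717 ≈ 0.11713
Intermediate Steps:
s(V) = -5 - V + V*(2 + V) (s(V) = -5 + (V*(2 + V) - V) = -5 + (-V + V*(2 + V)) = -5 - V + V*(2 + V))
I = 15745 (I = -5 - 126 + (-126)**2 = -5 - 126 + 15876 = 15745)
L = 623 (L = 7*89 = 623)
M(o) = 2
(25819 + I)/((L + M(6))**2 - 35757) = (25819 + 15745)/((623 + 2)**2 - 35757) = 41564/(625**2 - 35757) = 41564/(390625 - 35757) = 41564/354868 = 41564*(1/354868) = 10391/88717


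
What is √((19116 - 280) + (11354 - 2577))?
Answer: √27613 ≈ 166.17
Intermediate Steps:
√((19116 - 280) + (11354 - 2577)) = √(18836 + 8777) = √27613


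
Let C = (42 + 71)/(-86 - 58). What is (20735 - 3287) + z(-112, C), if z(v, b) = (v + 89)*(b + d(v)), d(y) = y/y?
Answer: 2511799/144 ≈ 17443.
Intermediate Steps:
d(y) = 1
C = -113/144 (C = 113/(-144) = 113*(-1/144) = -113/144 ≈ -0.78472)
z(v, b) = (1 + b)*(89 + v) (z(v, b) = (v + 89)*(b + 1) = (89 + v)*(1 + b) = (1 + b)*(89 + v))
(20735 - 3287) + z(-112, C) = (20735 - 3287) + (89 - 112 + 89*(-113/144) - 113/144*(-112)) = 17448 + (89 - 112 - 10057/144 + 791/9) = 17448 - 713/144 = 2511799/144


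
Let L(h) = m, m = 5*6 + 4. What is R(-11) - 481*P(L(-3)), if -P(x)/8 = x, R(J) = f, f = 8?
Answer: 130840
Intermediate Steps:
m = 34 (m = 30 + 4 = 34)
L(h) = 34
R(J) = 8
P(x) = -8*x
R(-11) - 481*P(L(-3)) = 8 - (-3848)*34 = 8 - 481*(-272) = 8 + 130832 = 130840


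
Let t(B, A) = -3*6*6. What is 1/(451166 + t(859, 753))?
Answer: 1/451058 ≈ 2.2170e-6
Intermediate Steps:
t(B, A) = -108 (t(B, A) = -18*6 = -108)
1/(451166 + t(859, 753)) = 1/(451166 - 108) = 1/451058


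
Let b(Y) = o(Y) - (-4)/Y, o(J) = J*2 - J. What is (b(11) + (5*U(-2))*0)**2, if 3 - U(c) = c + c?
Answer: 15625/121 ≈ 129.13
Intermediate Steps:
U(c) = 3 - 2*c (U(c) = 3 - (c + c) = 3 - 2*c)
o(J) = J (o(J) = 2*J - J = J)
b(Y) = Y + 4/Y (b(Y) = Y - (-4)/Y = Y + 4/Y)
(b(11) + (5*U(-2))*0)**2 = ((11 + 4/11) + (5*(3 - 2*(-2)))*0)**2 = ((11 + 4*(1/11)) + (5*(3 + 4))*0)**2 = ((11 + 4/11) + (5*7)*0)**2 = (125/11 + 35*0)**2 = (125/11 + 0)**2 = (125/11)**2 = 15625/121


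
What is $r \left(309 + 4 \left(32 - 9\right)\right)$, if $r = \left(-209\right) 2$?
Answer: $-167618$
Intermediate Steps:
$r = -418$
$r \left(309 + 4 \left(32 - 9\right)\right) = - 418 \left(309 + 4 \left(32 - 9\right)\right) = - 418 \left(309 + 4 \cdot 23\right) = - 418 \left(309 + 92\right) = \left(-418\right) 401 = -167618$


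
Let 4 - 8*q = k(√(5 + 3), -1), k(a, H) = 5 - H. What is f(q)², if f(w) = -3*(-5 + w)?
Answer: 3969/16 ≈ 248.06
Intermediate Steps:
q = -¼ (q = ½ - (5 - 1*(-1))/8 = ½ - (5 + 1)/8 = ½ - ⅛*6 = ½ - ¾ = -¼ ≈ -0.25000)
f(w) = 15 - 3*w
f(q)² = (15 - 3*(-¼))² = (15 + ¾)² = (63/4)² = 3969/16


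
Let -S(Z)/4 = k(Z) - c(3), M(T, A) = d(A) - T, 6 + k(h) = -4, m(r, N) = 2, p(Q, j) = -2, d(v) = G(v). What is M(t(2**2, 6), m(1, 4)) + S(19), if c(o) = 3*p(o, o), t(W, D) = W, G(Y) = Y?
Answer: 14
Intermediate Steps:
d(v) = v
c(o) = -6 (c(o) = 3*(-2) = -6)
k(h) = -10 (k(h) = -6 - 4 = -10)
M(T, A) = A - T
S(Z) = 16 (S(Z) = -4*(-10 - 1*(-6)) = -4*(-10 + 6) = -4*(-4) = 16)
M(t(2**2, 6), m(1, 4)) + S(19) = (2 - 1*2**2) + 16 = (2 - 1*4) + 16 = (2 - 4) + 16 = -2 + 16 = 14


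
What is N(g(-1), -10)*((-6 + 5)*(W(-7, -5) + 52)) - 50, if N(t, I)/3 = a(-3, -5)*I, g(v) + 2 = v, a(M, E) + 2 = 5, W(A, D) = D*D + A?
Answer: 6250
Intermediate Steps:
W(A, D) = A + D² (W(A, D) = D² + A = A + D²)
a(M, E) = 3 (a(M, E) = -2 + 5 = 3)
g(v) = -2 + v
N(t, I) = 9*I (N(t, I) = 3*(3*I) = 9*I)
N(g(-1), -10)*((-6 + 5)*(W(-7, -5) + 52)) - 50 = (9*(-10))*((-6 + 5)*((-7 + (-5)²) + 52)) - 50 = -(-90)*((-7 + 25) + 52) - 50 = -(-90)*(18 + 52) - 50 = -(-90)*70 - 50 = -90*(-70) - 50 = 6300 - 50 = 6250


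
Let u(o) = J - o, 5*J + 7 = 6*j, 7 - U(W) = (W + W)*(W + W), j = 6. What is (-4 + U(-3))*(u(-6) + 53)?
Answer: -10692/5 ≈ -2138.4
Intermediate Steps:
U(W) = 7 - 4*W² (U(W) = 7 - (W + W)*(W + W) = 7 - 2*W*2*W = 7 - 4*W²)
J = 29/5 (J = -7/5 + (6*6)/5 = -7/5 + (⅕)*36 = -7/5 + 36/5 = 29/5 ≈ 5.8000)
u(o) = 29/5 - o
(-4 + U(-3))*(u(-6) + 53) = (-4 + (7 - 4*(-3)²))*((29/5 - 1*(-6)) + 53) = (-4 + (7 - 4*9))*((29/5 + 6) + 53) = (-4 + (7 - 36))*(59/5 + 53) = (-4 - 29)*(324/5) = -33*324/5 = -10692/5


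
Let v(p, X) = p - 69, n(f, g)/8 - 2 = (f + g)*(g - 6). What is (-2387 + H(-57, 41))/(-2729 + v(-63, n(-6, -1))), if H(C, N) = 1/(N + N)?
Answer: 195733/234602 ≈ 0.83432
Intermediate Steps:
n(f, g) = 16 + 8*(-6 + g)*(f + g) (n(f, g) = 16 + 8*((f + g)*(g - 6)) = 16 + 8*((f + g)*(-6 + g)) = 16 + 8*((-6 + g)*(f + g)) = 16 + 8*(-6 + g)*(f + g))
H(C, N) = 1/(2*N)
v(p, X) = -69 + p
(-2387 + H(-57, 41))/(-2729 + v(-63, n(-6, -1))) = (-2387 + (½)/41)/(-2729 + (-69 - 63)) = (-2387 + (½)*(1/41))/(-2729 - 132) = (-2387 + 1/82)/(-2861) = -195733/82*(-1/2861) = 195733/234602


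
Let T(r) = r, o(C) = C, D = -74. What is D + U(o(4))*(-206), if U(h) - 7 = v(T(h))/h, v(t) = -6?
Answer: -1207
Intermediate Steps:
U(h) = 7 - 6/h
D + U(o(4))*(-206) = -74 + (7 - 6/4)*(-206) = -74 + (7 - 6*¼)*(-206) = -74 + (7 - 3/2)*(-206) = -74 + (11/2)*(-206) = -74 - 1133 = -1207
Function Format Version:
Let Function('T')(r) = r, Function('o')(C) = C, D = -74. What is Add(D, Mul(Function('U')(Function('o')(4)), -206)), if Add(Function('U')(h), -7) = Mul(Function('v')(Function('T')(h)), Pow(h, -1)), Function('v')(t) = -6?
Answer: -1207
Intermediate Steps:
Function('U')(h) = Add(7, Mul(-6, Pow(h, -1)))
Add(D, Mul(Function('U')(Function('o')(4)), -206)) = Add(-74, Mul(Add(7, Mul(-6, Pow(4, -1))), -206)) = Add(-74, Mul(Add(7, Mul(-6, Rational(1, 4))), -206)) = Add(-74, Mul(Add(7, Rational(-3, 2)), -206)) = Add(-74, Mul(Rational(11, 2), -206)) = Add(-74, -1133) = -1207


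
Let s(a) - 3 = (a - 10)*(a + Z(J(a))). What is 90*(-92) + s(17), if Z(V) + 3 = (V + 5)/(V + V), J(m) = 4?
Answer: -65369/8 ≈ -8171.1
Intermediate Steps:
Z(V) = -3 + (5 + V)/(2*V) (Z(V) = -3 + (V + 5)/(V + V) = -3 + (5 + V)/((2*V)) = -3 + (5 + V)*(1/(2*V)) = -3 + (5 + V)/(2*V))
s(a) = 3 + (-10 + a)*(-15/8 + a) (s(a) = 3 + (a - 10)*(a + (5/2)*(1 - 1*4)/4) = 3 + (-10 + a)*(a + (5/2)*(1/4)*(1 - 4)) = 3 + (-10 + a)*(a + (5/2)*(1/4)*(-3)) = 3 + (-10 + a)*(a - 15/8) = 3 + (-10 + a)*(-15/8 + a))
90*(-92) + s(17) = 90*(-92) + (87/4 + 17**2 - 95/8*17) = -8280 + (87/4 + 289 - 1615/8) = -8280 + 871/8 = -65369/8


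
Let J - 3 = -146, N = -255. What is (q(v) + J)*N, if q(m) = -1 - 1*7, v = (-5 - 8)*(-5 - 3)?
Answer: 38505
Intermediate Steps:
v = 104 (v = -13*(-8) = 104)
q(m) = -8 (q(m) = -1 - 7 = -8)
J = -143 (J = 3 - 146 = -143)
(q(v) + J)*N = (-8 - 143)*(-255) = -151*(-255) = 38505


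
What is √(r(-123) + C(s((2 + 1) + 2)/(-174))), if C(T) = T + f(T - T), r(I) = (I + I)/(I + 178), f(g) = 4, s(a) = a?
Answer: I*√45926430/9570 ≈ 0.70814*I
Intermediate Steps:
r(I) = 2*I/(178 + I) (r(I) = (2*I)/(178 + I) = 2*I/(178 + I))
C(T) = 4 + T (C(T) = T + 4 = 4 + T)
√(r(-123) + C(s((2 + 1) + 2)/(-174))) = √(2*(-123)/(178 - 123) + (4 + ((2 + 1) + 2)/(-174))) = √(2*(-123)/55 + (4 + (3 + 2)*(-1/174))) = √(2*(-123)*(1/55) + (4 + 5*(-1/174))) = √(-246/55 + (4 - 5/174)) = √(-246/55 + 691/174) = √(-4799/9570) = I*√45926430/9570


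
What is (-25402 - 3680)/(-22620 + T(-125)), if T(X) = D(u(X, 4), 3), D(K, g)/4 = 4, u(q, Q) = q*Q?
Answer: 14541/11302 ≈ 1.2866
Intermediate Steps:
u(q, Q) = Q*q
D(K, g) = 16 (D(K, g) = 4*4 = 16)
T(X) = 16
(-25402 - 3680)/(-22620 + T(-125)) = (-25402 - 3680)/(-22620 + 16) = -29082/(-22604) = -29082*(-1/22604) = 14541/11302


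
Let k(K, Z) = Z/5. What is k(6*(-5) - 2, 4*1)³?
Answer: 64/125 ≈ 0.51200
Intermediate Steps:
k(K, Z) = Z/5 (k(K, Z) = Z*(⅕) = Z/5)
k(6*(-5) - 2, 4*1)³ = ((4*1)/5)³ = ((⅕)*4)³ = (⅘)³ = 64/125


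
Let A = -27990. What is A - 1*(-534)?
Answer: -27456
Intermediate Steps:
A - 1*(-534) = -27990 - 1*(-534) = -27990 + 534 = -27456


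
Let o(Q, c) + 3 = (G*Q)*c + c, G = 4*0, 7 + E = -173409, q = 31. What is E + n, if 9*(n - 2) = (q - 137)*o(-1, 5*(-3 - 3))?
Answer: -519076/3 ≈ -1.7303e+5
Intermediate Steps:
E = -173416 (E = -7 - 173409 = -173416)
G = 0
o(Q, c) = -3 + c (o(Q, c) = -3 + ((0*Q)*c + c) = -3 + (0*c + c) = -3 + (0 + c) = -3 + c)
n = 1172/3 (n = 2 + ((31 - 137)*(-3 + 5*(-3 - 3)))/9 = 2 + (-106*(-3 + 5*(-6)))/9 = 2 + (-106*(-3 - 30))/9 = 2 + (-106*(-33))/9 = 2 + (1/9)*3498 = 2 + 1166/3 = 1172/3 ≈ 390.67)
E + n = -173416 + 1172/3 = -519076/3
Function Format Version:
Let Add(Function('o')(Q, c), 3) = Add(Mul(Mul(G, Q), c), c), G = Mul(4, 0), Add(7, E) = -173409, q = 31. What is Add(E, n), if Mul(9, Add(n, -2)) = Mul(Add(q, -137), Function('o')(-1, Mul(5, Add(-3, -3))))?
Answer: Rational(-519076, 3) ≈ -1.7303e+5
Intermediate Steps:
E = -173416 (E = Add(-7, -173409) = -173416)
G = 0
Function('o')(Q, c) = Add(-3, c) (Function('o')(Q, c) = Add(-3, Add(Mul(Mul(0, Q), c), c)) = Add(-3, Add(Mul(0, c), c)) = Add(-3, Add(0, c)) = Add(-3, c))
n = Rational(1172, 3) (n = Add(2, Mul(Rational(1, 9), Mul(Add(31, -137), Add(-3, Mul(5, Add(-3, -3)))))) = Add(2, Mul(Rational(1, 9), Mul(-106, Add(-3, Mul(5, -6))))) = Add(2, Mul(Rational(1, 9), Mul(-106, Add(-3, -30)))) = Add(2, Mul(Rational(1, 9), Mul(-106, -33))) = Add(2, Mul(Rational(1, 9), 3498)) = Add(2, Rational(1166, 3)) = Rational(1172, 3) ≈ 390.67)
Add(E, n) = Add(-173416, Rational(1172, 3)) = Rational(-519076, 3)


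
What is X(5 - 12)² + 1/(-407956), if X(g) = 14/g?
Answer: 1631823/407956 ≈ 4.0000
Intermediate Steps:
X(5 - 12)² + 1/(-407956) = (14/(5 - 12))² + 1/(-407956) = (14/(-7))² - 1/407956 = (14*(-⅐))² - 1/407956 = (-2)² - 1/407956 = 4 - 1/407956 = 1631823/407956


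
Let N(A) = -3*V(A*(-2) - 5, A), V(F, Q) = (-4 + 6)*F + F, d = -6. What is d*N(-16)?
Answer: 1458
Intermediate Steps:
V(F, Q) = 3*F (V(F, Q) = 2*F + F = 3*F)
N(A) = 45 + 18*A (N(A) = -9*(A*(-2) - 5) = -9*(-2*A - 5) = -9*(-5 - 2*A) = -3*(-15 - 6*A) = 45 + 18*A)
d*N(-16) = -6*(45 + 18*(-16)) = -6*(45 - 288) = -6*(-243) = 1458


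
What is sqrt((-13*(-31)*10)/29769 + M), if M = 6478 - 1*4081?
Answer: sqrt(2124325455387)/29769 ≈ 48.961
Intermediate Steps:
M = 2397 (M = 6478 - 4081 = 2397)
sqrt((-13*(-31)*10)/29769 + M) = sqrt((-13*(-31)*10)/29769 + 2397) = sqrt((403*10)*(1/29769) + 2397) = sqrt(4030*(1/29769) + 2397) = sqrt(4030/29769 + 2397) = sqrt(71360323/29769) = sqrt(2124325455387)/29769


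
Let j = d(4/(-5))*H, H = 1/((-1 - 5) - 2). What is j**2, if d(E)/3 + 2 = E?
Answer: 441/400 ≈ 1.1025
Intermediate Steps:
d(E) = -6 + 3*E
H = -1/8 (H = 1/(-6 - 2) = 1/(-8) = -1/8 ≈ -0.12500)
j = 21/20 (j = (-6 + 3*(4/(-5)))*(-1/8) = (-6 + 3*(4*(-1/5)))*(-1/8) = (-6 + 3*(-4/5))*(-1/8) = (-6 - 12/5)*(-1/8) = -42/5*(-1/8) = 21/20 ≈ 1.0500)
j**2 = (21/20)**2 = 441/400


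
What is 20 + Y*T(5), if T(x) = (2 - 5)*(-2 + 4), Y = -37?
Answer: 242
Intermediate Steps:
T(x) = -6 (T(x) = -3*2 = -6)
20 + Y*T(5) = 20 - 37*(-6) = 20 + 222 = 242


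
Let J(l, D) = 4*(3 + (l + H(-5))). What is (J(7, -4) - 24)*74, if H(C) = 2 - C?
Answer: 3256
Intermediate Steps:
J(l, D) = 40 + 4*l (J(l, D) = 4*(3 + (l + (2 - 1*(-5)))) = 4*(3 + (l + (2 + 5))) = 4*(3 + (l + 7)) = 4*(3 + (7 + l)) = 4*(10 + l) = 40 + 4*l)
(J(7, -4) - 24)*74 = ((40 + 4*7) - 24)*74 = ((40 + 28) - 24)*74 = (68 - 24)*74 = 44*74 = 3256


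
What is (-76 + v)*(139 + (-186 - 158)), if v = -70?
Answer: 29930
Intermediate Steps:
(-76 + v)*(139 + (-186 - 158)) = (-76 - 70)*(139 + (-186 - 158)) = -146*(139 - 344) = -146*(-205) = 29930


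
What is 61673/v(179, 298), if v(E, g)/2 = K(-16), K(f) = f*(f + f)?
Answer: 61673/1024 ≈ 60.228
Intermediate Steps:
K(f) = 2*f**2 (K(f) = f*(2*f) = 2*f**2)
v(E, g) = 1024 (v(E, g) = 2*(2*(-16)**2) = 2*(2*256) = 2*512 = 1024)
61673/v(179, 298) = 61673/1024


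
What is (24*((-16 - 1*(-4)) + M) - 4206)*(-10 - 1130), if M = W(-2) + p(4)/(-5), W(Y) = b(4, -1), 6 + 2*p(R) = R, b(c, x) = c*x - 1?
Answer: 5254488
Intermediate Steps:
b(c, x) = -1 + c*x
p(R) = -3 + R/2
W(Y) = -5 (W(Y) = -1 + 4*(-1) = -1 - 4 = -5)
M = -24/5 (M = -5 + (-3 + (1/2)*4)/(-5) = -5 + (-3 + 2)*(-1/5) = -5 - 1*(-1/5) = -5 + 1/5 = -24/5 ≈ -4.8000)
(24*((-16 - 1*(-4)) + M) - 4206)*(-10 - 1130) = (24*((-16 - 1*(-4)) - 24/5) - 4206)*(-10 - 1130) = (24*((-16 + 4) - 24/5) - 4206)*(-1140) = (24*(-12 - 24/5) - 4206)*(-1140) = (24*(-84/5) - 4206)*(-1140) = (-2016/5 - 4206)*(-1140) = -23046/5*(-1140) = 5254488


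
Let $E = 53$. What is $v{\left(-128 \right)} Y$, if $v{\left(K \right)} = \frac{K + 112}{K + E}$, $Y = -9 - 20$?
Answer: $- \frac{464}{75} \approx -6.1867$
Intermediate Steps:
$Y = -29$ ($Y = -9 - 20 = -29$)
$v{\left(K \right)} = \frac{112 + K}{53 + K}$ ($v{\left(K \right)} = \frac{K + 112}{K + 53} = \frac{112 + K}{53 + K}$)
$v{\left(-128 \right)} Y = \frac{112 - 128}{53 - 128} \left(-29\right) = \frac{1}{-75} \left(-16\right) \left(-29\right) = \left(- \frac{1}{75}\right) \left(-16\right) \left(-29\right) = \frac{16}{75} \left(-29\right) = - \frac{464}{75}$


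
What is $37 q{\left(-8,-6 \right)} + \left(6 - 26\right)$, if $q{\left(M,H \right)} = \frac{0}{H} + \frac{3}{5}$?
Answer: $\frac{11}{5} \approx 2.2$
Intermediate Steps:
$q{\left(M,H \right)} = \frac{3}{5}$ ($q{\left(M,H \right)} = 0 + 3 \cdot \frac{1}{5} = 0 + \frac{3}{5} = \frac{3}{5}$)
$37 q{\left(-8,-6 \right)} + \left(6 - 26\right) = 37 \cdot \frac{3}{5} + \left(6 - 26\right) = \frac{111}{5} - 20 = \frac{11}{5}$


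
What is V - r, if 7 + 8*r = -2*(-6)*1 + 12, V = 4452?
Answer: 35599/8 ≈ 4449.9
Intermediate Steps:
r = 17/8 (r = -7/8 + (-2*(-6)*1 + 12)/8 = -7/8 + (12*1 + 12)/8 = -7/8 + (12 + 12)/8 = -7/8 + (⅛)*24 = -7/8 + 3 = 17/8 ≈ 2.1250)
V - r = 4452 - 1*17/8 = 4452 - 17/8 = 35599/8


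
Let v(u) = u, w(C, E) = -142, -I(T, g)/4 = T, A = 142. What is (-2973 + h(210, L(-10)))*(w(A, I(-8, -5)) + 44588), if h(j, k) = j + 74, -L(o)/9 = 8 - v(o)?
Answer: -119515294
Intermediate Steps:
I(T, g) = -4*T
L(o) = -72 + 9*o (L(o) = -9*(8 - o) = -72 + 9*o)
h(j, k) = 74 + j
(-2973 + h(210, L(-10)))*(w(A, I(-8, -5)) + 44588) = (-2973 + (74 + 210))*(-142 + 44588) = (-2973 + 284)*44446 = -2689*44446 = -119515294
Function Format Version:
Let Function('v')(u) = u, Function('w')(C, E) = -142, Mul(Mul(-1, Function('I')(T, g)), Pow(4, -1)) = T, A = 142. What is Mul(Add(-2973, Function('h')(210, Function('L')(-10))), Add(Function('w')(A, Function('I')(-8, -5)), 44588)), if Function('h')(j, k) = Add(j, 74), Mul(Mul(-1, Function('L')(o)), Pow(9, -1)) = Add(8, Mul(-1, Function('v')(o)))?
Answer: -119515294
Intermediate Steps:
Function('I')(T, g) = Mul(-4, T)
Function('L')(o) = Add(-72, Mul(9, o)) (Function('L')(o) = Mul(-9, Add(8, Mul(-1, o))) = Add(-72, Mul(9, o)))
Function('h')(j, k) = Add(74, j)
Mul(Add(-2973, Function('h')(210, Function('L')(-10))), Add(Function('w')(A, Function('I')(-8, -5)), 44588)) = Mul(Add(-2973, Add(74, 210)), Add(-142, 44588)) = Mul(Add(-2973, 284), 44446) = Mul(-2689, 44446) = -119515294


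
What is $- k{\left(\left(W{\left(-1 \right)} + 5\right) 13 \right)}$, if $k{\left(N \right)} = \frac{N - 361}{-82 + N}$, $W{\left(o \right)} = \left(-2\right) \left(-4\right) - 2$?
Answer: $\frac{218}{61} \approx 3.5738$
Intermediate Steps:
$W{\left(o \right)} = 6$ ($W{\left(o \right)} = 8 - 2 = 6$)
$k{\left(N \right)} = \frac{-361 + N}{-82 + N}$
$- k{\left(\left(W{\left(-1 \right)} + 5\right) 13 \right)} = - \frac{-361 + \left(6 + 5\right) 13}{-82 + \left(6 + 5\right) 13} = - \frac{-361 + 11 \cdot 13}{-82 + 11 \cdot 13} = - \frac{-361 + 143}{-82 + 143} = - \frac{-218}{61} = \left(-1\right) \left(- \frac{218}{61}\right) = \frac{218}{61}$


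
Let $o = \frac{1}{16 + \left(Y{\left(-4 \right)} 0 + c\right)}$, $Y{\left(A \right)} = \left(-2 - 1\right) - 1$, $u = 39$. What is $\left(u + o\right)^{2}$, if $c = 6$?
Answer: $\frac{737881}{484} \approx 1524.5$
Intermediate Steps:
$Y{\left(A \right)} = -4$ ($Y{\left(A \right)} = -3 - 1 = -4$)
$o = \frac{1}{22}$ ($o = \frac{1}{16 + \left(\left(-4\right) 0 + 6\right)} = \frac{1}{16 + \left(0 + 6\right)} = \frac{1}{16 + 6} = \frac{1}{22} \approx 0.045455$)
$\left(u + o\right)^{2} = \left(39 + \frac{1}{22}\right)^{2} = \left(\frac{859}{22}\right)^{2} = \frac{737881}{484}$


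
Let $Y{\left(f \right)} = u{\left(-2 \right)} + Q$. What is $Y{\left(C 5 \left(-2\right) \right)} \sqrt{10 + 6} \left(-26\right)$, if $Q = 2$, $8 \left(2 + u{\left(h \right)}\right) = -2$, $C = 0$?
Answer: $26$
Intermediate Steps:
$u{\left(h \right)} = - \frac{9}{4}$ ($u{\left(h \right)} = -2 + \frac{1}{8} \left(-2\right) = -2 - \frac{1}{4} = - \frac{9}{4}$)
$Y{\left(f \right)} = - \frac{1}{4}$ ($Y{\left(f \right)} = - \frac{9}{4} + 2 = - \frac{1}{4}$)
$Y{\left(C 5 \left(-2\right) \right)} \sqrt{10 + 6} \left(-26\right) = - \frac{\sqrt{10 + 6}}{4} \left(-26\right) = - \frac{\sqrt{16}}{4} \left(-26\right) = \left(- \frac{1}{4}\right) 4 \left(-26\right) = \left(-1\right) \left(-26\right) = 26$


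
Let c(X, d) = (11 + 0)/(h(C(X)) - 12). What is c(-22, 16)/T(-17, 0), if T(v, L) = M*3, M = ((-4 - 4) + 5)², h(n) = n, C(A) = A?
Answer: -11/918 ≈ -0.011983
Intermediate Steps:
M = 9 (M = (-8 + 5)² = (-3)² = 9)
c(X, d) = 11/(-12 + X) (c(X, d) = (11 + 0)/(X - 12) = 11/(-12 + X))
T(v, L) = 27 (T(v, L) = 9*3 = 27)
c(-22, 16)/T(-17, 0) = (11/(-12 - 22))/27 = (11/(-34))*(1/27) = (11*(-1/34))*(1/27) = -11/34*1/27 = -11/918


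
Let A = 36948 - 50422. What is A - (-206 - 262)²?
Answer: -232498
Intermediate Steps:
A = -13474
A - (-206 - 262)² = -13474 - (-206 - 262)² = -13474 - 1*(-468)² = -13474 - 1*219024 = -13474 - 219024 = -232498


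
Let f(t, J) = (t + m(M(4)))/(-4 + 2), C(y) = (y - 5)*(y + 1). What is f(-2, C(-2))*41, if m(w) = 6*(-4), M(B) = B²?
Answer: 533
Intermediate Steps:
m(w) = -24
C(y) = (1 + y)*(-5 + y) (C(y) = (-5 + y)*(1 + y) = (1 + y)*(-5 + y))
f(t, J) = 12 - t/2 (f(t, J) = (t - 24)/(-4 + 2) = (-24 + t)/(-2) = (-24 + t)*(-½) = 12 - t/2)
f(-2, C(-2))*41 = (12 - ½*(-2))*41 = (12 + 1)*41 = 13*41 = 533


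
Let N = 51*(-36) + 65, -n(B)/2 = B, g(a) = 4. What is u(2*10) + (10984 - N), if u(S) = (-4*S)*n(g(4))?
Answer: 13395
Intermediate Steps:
n(B) = -2*B
N = -1771 (N = -1836 + 65 = -1771)
u(S) = 32*S (u(S) = (-4*S)*(-2*4) = -4*S*(-8) = 32*S)
u(2*10) + (10984 - N) = 32*(2*10) + (10984 - 1*(-1771)) = 32*20 + (10984 + 1771) = 640 + 12755 = 13395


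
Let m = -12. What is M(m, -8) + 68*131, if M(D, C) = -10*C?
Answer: 8988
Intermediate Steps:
M(m, -8) + 68*131 = -10*(-8) + 68*131 = 80 + 8908 = 8988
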